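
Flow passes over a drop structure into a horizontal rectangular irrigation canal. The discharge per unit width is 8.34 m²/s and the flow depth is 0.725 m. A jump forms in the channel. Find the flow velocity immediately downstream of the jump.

V₁ = q/y₁ = 8.34/0.725 = 11.5 m/s. Fr₁ = V₁/√(g·y₁) = 11.5/√(9.81×0.725) = 4.31.
By Bélanger, y₂/y₁ = ½[√(1 + 8Fr₁²) − 1] = ½[√149.8 − 1] = 5.62.
y₂ = 5.62 × 0.725 = 4.07 m.
V₂ = q/y₂ = 8.34/4.07 = 2.05 m/s.

V₂ = 2.05 m/s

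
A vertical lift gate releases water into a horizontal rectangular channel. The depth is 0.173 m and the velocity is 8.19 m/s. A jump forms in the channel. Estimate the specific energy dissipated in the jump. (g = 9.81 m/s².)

ΔE = 2.09 m

Fr₁ = V₁/√(g·y₁) = 8.19/√(9.81×0.173) = 6.29.
Bélanger equation: y₂/y₁ = ½[√(1 + 8Fr₁²) − 1] = ½[√317.2 − 1] = 8.40.
y₂ = 8.40 × 0.173 = 1.45 m.
Head loss: ΔE = (y₂ − y₁)³/(4y₁y₂) = (1.45 − 0.173)³/(4×0.173×1.45) = 2.10/1.01 = 2.09 m.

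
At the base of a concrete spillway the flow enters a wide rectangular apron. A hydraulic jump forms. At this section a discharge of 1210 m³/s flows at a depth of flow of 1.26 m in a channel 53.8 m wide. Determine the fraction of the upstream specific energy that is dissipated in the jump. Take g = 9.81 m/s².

ΔE/E₁ = 0.497 (49.7%)

q = Q/b = 1210/53.8 = 22.5 m²/s; V₁ = q/y₁ = 17.8 m/s. Fr₁ = V₁/√(g·y₁) = 5.08.
By Bélanger, y₂/y₁ = ½[√(1 + 8Fr₁²) − 1] = ½[√207.2 − 1] = 6.70.
y₂ = 6.70 × 1.26 = 8.44 m.
E₁ = y₁ + V₁²/2g = 17.5 m. ΔE = (y₂ − y₁)³/(4y₁y₂) = 8.70 m. ΔE/E₁ = 8.70/17.5 = 0.497.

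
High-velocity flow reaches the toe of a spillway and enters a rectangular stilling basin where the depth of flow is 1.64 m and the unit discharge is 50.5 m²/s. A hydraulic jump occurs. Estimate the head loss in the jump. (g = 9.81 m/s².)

ΔE = 32.5 m

V₁ = q/y₁ = 50.5/1.64 = 30.8 m/s. Fr₁ = V₁/√(g·y₁) = 30.8/√(9.81×1.64) = 7.68.
Bélanger equation: y₂/y₁ = ½[√(1 + 8Fr₁²) − 1] = ½[√472.5 − 1] = 10.4.
y₂ = 10.4 × 1.64 = 17.0 m.
V₂ = q/y₂ = 50.5/17.0 = 2.97 m/s. E₁ = y₁ + V₁²/2g = 50.0 m; E₂ = y₂ + V₂²/2g = 17.5 m. ΔE = E₁ − E₂ = 32.5 m.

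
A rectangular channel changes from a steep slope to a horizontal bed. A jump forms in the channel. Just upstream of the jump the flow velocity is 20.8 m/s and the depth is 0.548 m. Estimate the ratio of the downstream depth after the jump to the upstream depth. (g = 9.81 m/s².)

Fr₁ = V₁/√(g·y₁) = 20.8/√(9.81×0.548) = 8.97.
Conjugate-depth relation: y₂/y₁ = ½[√(1 + 8Fr₁²) − 1] = ½[√644.8 − 1] = 12.2.

y₂/y₁ = 12.2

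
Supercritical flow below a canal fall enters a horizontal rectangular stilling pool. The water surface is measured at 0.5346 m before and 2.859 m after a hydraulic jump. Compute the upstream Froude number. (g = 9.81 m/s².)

Fr₁ = 4.120

For a rectangular channel the momentum equation gives q² = ½·g·y₁·y₂·(y₁ + y₂) = ½×9.81×0.5346×2.859×3.394 = 25.44.
q = √25.44 = 5.044 m²/s.
V₁ = q/y₁ = 9.435 m/s; Fr₁ = V₁/√(g·y₁) = 4.120.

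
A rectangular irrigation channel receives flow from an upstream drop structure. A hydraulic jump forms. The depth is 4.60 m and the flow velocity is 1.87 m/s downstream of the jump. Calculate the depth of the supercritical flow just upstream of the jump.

Fr₂ = V₂/√(g·y₂) = 1.87/√(9.81×4.60) = 0.278.
The Bélanger relation is symmetric: y₁/y₂ = ½[√(1 + 8Fr₂²) − 1] = ½[√1.620 − 1] = 0.136.
y₁ = 0.136 × 4.60 = 0.627 m.

y₁ = 0.627 m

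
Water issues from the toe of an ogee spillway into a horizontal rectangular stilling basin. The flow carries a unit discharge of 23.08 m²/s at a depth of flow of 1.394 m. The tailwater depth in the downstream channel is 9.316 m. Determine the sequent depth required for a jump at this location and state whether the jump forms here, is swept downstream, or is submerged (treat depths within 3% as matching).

y₂ = 8.157 m; the jump is submerged

V₁ = q/y₁ = 23.08/1.394 = 16.56 m/s. Fr₁ = V₁/√(g·y₁) = 16.56/√(9.81×1.394) = 4.477.
Bélanger equation: y₂/y₁ = ½[√(1 + 8Fr₁²) − 1] = ½[√161.36 − 1] = 5.851.
y₂ = 5.851 × 1.394 = 8.157 m.
Tailwater y_tw = 9.316 m: y_tw > y₂, so the jump is submerged.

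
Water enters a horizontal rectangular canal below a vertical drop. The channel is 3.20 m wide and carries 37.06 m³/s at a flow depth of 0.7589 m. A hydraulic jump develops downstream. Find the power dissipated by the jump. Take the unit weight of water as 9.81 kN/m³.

P = 2464 kW

q = Q/b = 37.06/3.20 = 11.58 m²/s; V₁ = q/y₁ = 15.26 m/s. Fr₁ = V₁/√(g·y₁) = 5.593.
Bélanger equation: y₂/y₁ = ½[√(1 + 8Fr₁²) − 1] = ½[√251.25 − 1] = 7.425.
y₂ = 7.425 × 0.7589 = 5.635 m.
V₂ = q/y₂ = 11.58/5.635 = 2.055 m/s. E₁ = y₁ + V₁²/2g = 12.63 m; E₂ = y₂ + V₂²/2g = 5.850 m. ΔE = E₁ − E₂ = 6.778 m.
P = γ·Q·ΔE = 9.81 × 37.06 × 6.778 = 2464 kW.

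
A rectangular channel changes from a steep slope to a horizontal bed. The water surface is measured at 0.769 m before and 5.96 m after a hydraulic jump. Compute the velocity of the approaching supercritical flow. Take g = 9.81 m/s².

V₁ = 16.0 m/s

For a rectangular channel the momentum equation gives q² = ½·g·y₁·y₂·(y₁ + y₂) = ½×9.81×0.769×5.96×6.73 = 151.
q = √151 = 12.3 m²/s.
V₁ = q/y₁ = 12.3/0.769 = 16.0 m/s.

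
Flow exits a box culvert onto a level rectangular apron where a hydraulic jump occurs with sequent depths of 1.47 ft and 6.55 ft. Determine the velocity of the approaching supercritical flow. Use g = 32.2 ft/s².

For a rectangular channel the momentum equation gives q² = ½·g·y₁·y₂·(y₁ + y₂) = ½×32.2×1.47×6.55×8.02 = 1243.
q = √1243 = 35.3 ft²/s.
V₁ = q/y₁ = 35.3/1.47 = 24.0 ft/s.

V₁ = 24.0 ft/s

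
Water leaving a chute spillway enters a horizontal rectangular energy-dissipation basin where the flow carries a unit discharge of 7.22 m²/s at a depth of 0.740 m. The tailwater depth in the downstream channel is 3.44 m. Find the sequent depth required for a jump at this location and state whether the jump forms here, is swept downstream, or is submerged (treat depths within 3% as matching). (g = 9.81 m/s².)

V₁ = q/y₁ = 7.22/0.740 = 9.76 m/s. Fr₁ = V₁/√(g·y₁) = 9.76/√(9.81×0.740) = 3.62.
Conjugate-depth relation: y₂/y₁ = ½[√(1 + 8Fr₁²) − 1] = ½[√105.9 − 1] = 4.65.
y₂ = 4.65 × 0.740 = 3.44 m.
Tailwater y_tw = 3.44 m: y_tw ≈ y₂, so the jump forms here.

y₂ = 3.44 m; the jump forms here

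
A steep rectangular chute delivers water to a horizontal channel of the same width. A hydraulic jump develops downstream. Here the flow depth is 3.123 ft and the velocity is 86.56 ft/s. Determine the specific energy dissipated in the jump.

ΔE = 82.03 ft

Fr₁ = V₁/√(g·y₁) = 86.56/√(32.2×3.123) = 8.632.
By Bélanger, y₂/y₁ = ½[√(1 + 8Fr₁²) − 1] = ½[√597.07 − 1] = 11.72.
y₂ = 11.72 × 3.123 = 36.59 ft.
q = V₁·y₁ = 86.56 × 3.123 = 270.3 ft²/s. V₂ = q/y₂ = 270.3/36.59 = 7.387 ft/s. E₁ = y₁ + V₁²/2g = 119.5 ft; E₂ = y₂ + V₂²/2g = 37.44 ft. ΔE = E₁ − E₂ = 82.03 ft.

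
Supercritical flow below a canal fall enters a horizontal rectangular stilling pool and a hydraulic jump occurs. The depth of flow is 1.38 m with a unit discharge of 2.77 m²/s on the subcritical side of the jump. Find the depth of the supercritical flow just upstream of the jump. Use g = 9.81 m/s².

y₁ = 0.579 m

V₂ = q/y₂ = 2.77/1.38 = 2.01 m/s; Fr₂ = V₂/√(g·y₂) = 0.546.
Applying the sequent-depth relation in reverse, y₁/y₂ = ½[√(1 + 8Fr₂²) − 1] = ½[√3.381 − 1] = 0.419.
y₁ = 0.419 × 1.38 = 0.579 m.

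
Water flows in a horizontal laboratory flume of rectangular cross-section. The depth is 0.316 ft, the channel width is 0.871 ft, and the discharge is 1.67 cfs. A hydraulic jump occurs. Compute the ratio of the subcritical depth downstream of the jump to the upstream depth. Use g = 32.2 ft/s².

q = Q/b = 1.67/0.871 = 1.92 ft²/s; V₁ = q/y₁ = 6.07 ft/s. Fr₁ = V₁/√(g·y₁) = 1.90.
By Bélanger, y₂/y₁ = ½[√(1 + 8Fr₁²) − 1] = ½[√29.94 − 1] = 2.24.

y₂/y₁ = 2.24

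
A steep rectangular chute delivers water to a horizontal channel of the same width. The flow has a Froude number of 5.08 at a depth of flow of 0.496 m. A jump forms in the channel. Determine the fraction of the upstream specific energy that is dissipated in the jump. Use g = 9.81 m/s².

Fr₁ = 5.08 (given).
By Bélanger, y₂/y₁ = ½[√(1 + 8Fr₁²) − 1] = ½[√207.5 − 1] = 6.70.
y₂ = 6.70 × 0.496 = 3.32 m.
E₁ = y₁(1 + Fr₁²/2) = 0.496×(1 + 5.08²/2) = 6.90 m. ΔE = (y₂ − y₁)³/(4y₁y₂) = 3.43 m. ΔE/E₁ = 3.43/6.90 = 0.497.

ΔE/E₁ = 0.497 (49.7%)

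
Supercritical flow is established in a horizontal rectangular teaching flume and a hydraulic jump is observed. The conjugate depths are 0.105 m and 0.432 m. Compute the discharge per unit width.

For a rectangular channel the momentum equation gives q² = ½·g·y₁·y₂·(y₁ + y₂) = ½×9.81×0.105×0.432×0.537 = 0.119.
q = √0.119 = 0.346 m²/s.

q = 0.346 m²/s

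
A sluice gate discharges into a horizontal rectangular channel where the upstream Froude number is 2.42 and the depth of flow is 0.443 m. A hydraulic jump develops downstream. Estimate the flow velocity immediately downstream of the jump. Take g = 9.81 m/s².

Fr₁ = 2.42 (given).
From the momentum equation for a rectangular channel, y₂/y₁ = ½[√(1 + 8Fr₁²) − 1] = ½[√47.85 − 1] = 2.96.
y₂ = 2.96 × 0.443 = 1.31 m.
V₁ = Fr₁·√(g·y₁) = 2.42×√(9.81×0.443) = 5.04 m/s; q = V₁·y₁ = 2.23 m²/s.
V₂ = q/y₂ = 2.23/1.31 = 1.71 m/s.

V₂ = 1.71 m/s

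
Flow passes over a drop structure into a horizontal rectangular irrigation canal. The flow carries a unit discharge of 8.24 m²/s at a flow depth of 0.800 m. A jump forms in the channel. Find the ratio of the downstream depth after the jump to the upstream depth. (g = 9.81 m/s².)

V₁ = q/y₁ = 8.24/0.800 = 10.3 m/s. Fr₁ = V₁/√(g·y₁) = 10.3/√(9.81×0.800) = 3.68.
Bélanger equation: y₂/y₁ = ½[√(1 + 8Fr₁²) − 1] = ½[√109.1 − 1] = 4.72.

y₂/y₁ = 4.72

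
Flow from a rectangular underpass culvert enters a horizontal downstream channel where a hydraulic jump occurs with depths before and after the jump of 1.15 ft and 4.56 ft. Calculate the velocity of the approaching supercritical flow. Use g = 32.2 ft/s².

For a rectangular channel the momentum equation gives q² = ½·g·y₁·y₂·(y₁ + y₂) = ½×32.2×1.15×4.56×5.71 = 482.
q = √482 = 22.0 ft²/s.
V₁ = q/y₁ = 22.0/1.15 = 19.1 ft/s.

V₁ = 19.1 ft/s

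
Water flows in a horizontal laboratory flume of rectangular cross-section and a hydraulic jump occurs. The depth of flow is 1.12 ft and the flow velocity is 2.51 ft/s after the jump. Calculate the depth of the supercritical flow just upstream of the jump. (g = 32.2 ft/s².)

y₁ = 0.307 ft

Fr₂ = V₂/√(g·y₂) = 2.51/√(32.2×1.12) = 0.418.
Since the conjugate-depth ratio holds either way, y₁/y₂ = ½[√(1 + 8Fr₂²) − 1] = ½[√2.398 − 1] = 0.274.
y₁ = 0.274 × 1.12 = 0.307 ft.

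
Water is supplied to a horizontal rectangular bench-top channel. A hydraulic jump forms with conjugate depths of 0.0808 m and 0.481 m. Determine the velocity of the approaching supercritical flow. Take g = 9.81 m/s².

For a rectangular channel the momentum equation gives q² = ½·g·y₁·y₂·(y₁ + y₂) = ½×9.81×0.0808×0.481×0.562 = 0.107.
q = √0.107 = 0.327 m²/s.
V₁ = q/y₁ = 0.327/0.0808 = 4.05 m/s.

V₁ = 4.05 m/s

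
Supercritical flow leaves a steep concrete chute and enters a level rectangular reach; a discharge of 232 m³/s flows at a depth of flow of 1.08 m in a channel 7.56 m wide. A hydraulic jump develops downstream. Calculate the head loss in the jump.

q = Q/b = 232/7.56 = 30.7 m²/s; V₁ = q/y₁ = 28.4 m/s. Fr₁ = V₁/√(g·y₁) = 8.73.
Conjugate-depth relation: y₂/y₁ = ½[√(1 + 8Fr₁²) − 1] = ½[√610.7 − 1] = 11.9.
y₂ = 11.9 × 1.08 = 12.8 m.
Head loss: ΔE = (y₂ − y₁)³/(4y₁y₂) = (12.8 − 1.08)³/(4×1.08×12.8) = 1612/55.3 = 29.1 m.

ΔE = 29.1 m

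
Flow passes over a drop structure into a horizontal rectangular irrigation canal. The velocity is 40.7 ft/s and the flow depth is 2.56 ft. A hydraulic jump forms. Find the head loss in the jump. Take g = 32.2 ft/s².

Fr₁ = V₁/√(g·y₁) = 40.7/√(32.2×2.56) = 4.48.
Bélanger equation: y₂/y₁ = ½[√(1 + 8Fr₁²) − 1] = ½[√161.8 − 1] = 5.86.
y₂ = 5.86 × 2.56 = 15.0 ft.
q = V₁·y₁ = 40.7 × 2.56 = 104 ft²/s. V₂ = q/y₂ = 104/15.0 = 6.95 ft/s. E₁ = y₁ + V₁²/2g = 28.3 ft; E₂ = y₂ + V₂²/2g = 15.7 ft. ΔE = E₁ − E₂ = 12.5 ft.

ΔE = 12.5 ft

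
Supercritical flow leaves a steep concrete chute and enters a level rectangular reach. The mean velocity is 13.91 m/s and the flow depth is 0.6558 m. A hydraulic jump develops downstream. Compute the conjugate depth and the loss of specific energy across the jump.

y₂ = 4.769 m; ΔE = 5.562 m

Fr₁ = V₁/√(g·y₁) = 13.91/√(9.81×0.6558) = 5.484.
Sequent-depth ratio: y₂/y₁ = ½[√(1 + 8Fr₁²) − 1] = ½[√241.60 − 1] = 7.272.
y₂ = 7.272 × 0.6558 = 4.769 m.
Head loss: ΔE = (y₂ − y₁)³/(4y₁y₂) = (4.769 − 0.6558)³/(4×0.6558×4.769) = 69.58/12.51 = 5.562 m.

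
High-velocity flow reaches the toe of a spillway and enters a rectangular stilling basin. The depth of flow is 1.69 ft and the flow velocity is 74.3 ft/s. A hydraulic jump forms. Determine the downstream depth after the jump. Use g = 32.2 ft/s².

y₂ = 23.2 ft

Fr₁ = V₁/√(g·y₁) = 74.3/√(32.2×1.69) = 10.1.
By Bélanger, y₂/y₁ = ½[√(1 + 8Fr₁²) − 1] = ½[√812.6 − 1] = 13.8.
y₂ = 13.8 × 1.69 = 23.2 ft.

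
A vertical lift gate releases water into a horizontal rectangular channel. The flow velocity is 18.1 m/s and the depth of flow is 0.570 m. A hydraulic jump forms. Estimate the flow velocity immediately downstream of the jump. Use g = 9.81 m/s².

V₂ = 1.75 m/s

Fr₁ = V₁/√(g·y₁) = 18.1/√(9.81×0.570) = 7.65.
Bélanger equation: y₂/y₁ = ½[√(1 + 8Fr₁²) − 1] = ½[√469.7 − 1] = 10.3.
y₂ = 10.3 × 0.570 = 5.89 m.
q = V₁·y₁ = 18.1 × 0.570 = 10.3 m²/s.
V₂ = q/y₂ = 10.3/5.89 = 1.75 m/s.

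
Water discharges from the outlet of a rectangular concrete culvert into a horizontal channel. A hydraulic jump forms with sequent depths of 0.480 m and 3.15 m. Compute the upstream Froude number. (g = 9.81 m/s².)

Fr₁ = 4.98

For a rectangular channel the momentum equation gives q² = ½·g·y₁·y₂·(y₁ + y₂) = ½×9.81×0.480×3.15×3.63 = 26.9.
q = √26.9 = 5.19 m²/s.
V₁ = q/y₁ = 10.8 m/s; Fr₁ = V₁/√(g·y₁) = 4.98.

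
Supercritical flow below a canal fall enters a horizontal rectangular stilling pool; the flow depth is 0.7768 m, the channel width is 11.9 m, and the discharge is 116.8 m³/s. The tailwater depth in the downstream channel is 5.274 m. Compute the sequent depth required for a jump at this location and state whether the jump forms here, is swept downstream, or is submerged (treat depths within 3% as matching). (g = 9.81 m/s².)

y₂ = 4.655 m; the jump is submerged

q = Q/b = 116.8/11.9 = 9.815 m²/s; V₁ = q/y₁ = 12.64 m/s. Fr₁ = V₁/√(g·y₁) = 4.577.
Bélanger equation: y₂/y₁ = ½[√(1 + 8Fr₁²) − 1] = ½[√168.60 − 1] = 5.992.
y₂ = 5.992 × 0.7768 = 4.655 m.
Tailwater y_tw = 5.274 m: y_tw > y₂, so the jump is submerged.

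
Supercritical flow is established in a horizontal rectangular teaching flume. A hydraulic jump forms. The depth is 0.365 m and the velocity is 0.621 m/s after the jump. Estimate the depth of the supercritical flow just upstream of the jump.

y₁ = 0.0665 m

Fr₂ = V₂/√(g·y₂) = 0.621/√(9.81×0.365) = 0.328.
The Bélanger relation is symmetric: y₁/y₂ = ½[√(1 + 8Fr₂²) − 1] = ½[√1.862 − 1] = 0.182.
y₁ = 0.182 × 0.365 = 0.0665 m.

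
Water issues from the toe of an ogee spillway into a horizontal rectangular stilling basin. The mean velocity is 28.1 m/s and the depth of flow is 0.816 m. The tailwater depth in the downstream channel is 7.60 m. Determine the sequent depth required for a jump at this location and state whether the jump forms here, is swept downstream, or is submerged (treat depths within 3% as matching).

Fr₁ = V₁/√(g·y₁) = 28.1/√(9.81×0.816) = 9.93.
Bélanger equation: y₂/y₁ = ½[√(1 + 8Fr₁²) − 1] = ½[√790.1 − 1] = 13.6.
y₂ = 13.6 × 0.816 = 11.1 m.
Tailwater y_tw = 7.60 m: y_tw < y₂, so the jump is swept downstream.

y₂ = 11.1 m; the jump is swept downstream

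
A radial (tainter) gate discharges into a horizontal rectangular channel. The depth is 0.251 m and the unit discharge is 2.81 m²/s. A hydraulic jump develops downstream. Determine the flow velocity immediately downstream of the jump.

V₂ = 1.17 m/s

V₁ = q/y₁ = 2.81/0.251 = 11.2 m/s. Fr₁ = V₁/√(g·y₁) = 11.2/√(9.81×0.251) = 7.13.
Sequent-depth ratio: y₂/y₁ = ½[√(1 + 8Fr₁²) − 1] = ½[√408.2 − 1] = 9.60.
y₂ = 9.60 × 0.251 = 2.41 m.
V₂ = q/y₂ = 2.81/2.41 = 1.17 m/s.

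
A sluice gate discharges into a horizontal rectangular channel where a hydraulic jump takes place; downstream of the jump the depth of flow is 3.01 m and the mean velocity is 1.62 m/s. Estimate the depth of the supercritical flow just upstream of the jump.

y₁ = 0.464 m

Fr₂ = V₂/√(g·y₂) = 1.62/√(9.81×3.01) = 0.298.
Since the conjugate-depth ratio holds either way, y₁/y₂ = ½[√(1 + 8Fr₂²) − 1] = ½[√1.711 − 1] = 0.154.
y₁ = 0.154 × 3.01 = 0.464 m.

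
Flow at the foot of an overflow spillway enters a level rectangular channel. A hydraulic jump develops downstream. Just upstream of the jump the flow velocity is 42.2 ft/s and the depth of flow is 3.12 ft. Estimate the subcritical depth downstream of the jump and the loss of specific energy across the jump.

y₂ = 17.1 ft; ΔE = 12.8 ft

Fr₁ = V₁/√(g·y₁) = 42.2/√(32.2×3.12) = 4.21.
Conjugate-depth relation: y₂/y₁ = ½[√(1 + 8Fr₁²) − 1] = ½[√142.8 − 1] = 5.48.
y₂ = 5.48 × 3.12 = 17.1 ft.
q = V₁·y₁ = 42.2 × 3.12 = 132 ft²/s. V₂ = q/y₂ = 132/17.1 = 7.71 ft/s. E₁ = y₁ + V₁²/2g = 30.8 ft; E₂ = y₂ + V₂²/2g = 18.0 ft. ΔE = E₁ − E₂ = 12.8 ft.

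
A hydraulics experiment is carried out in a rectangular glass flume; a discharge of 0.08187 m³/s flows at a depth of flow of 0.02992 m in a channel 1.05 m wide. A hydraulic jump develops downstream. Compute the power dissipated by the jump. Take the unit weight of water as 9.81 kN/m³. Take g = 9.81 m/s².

P = 0.1432 kW

q = Q/b = 0.08187/1.05 = 0.07797 m²/s; V₁ = q/y₁ = 2.606 m/s. Fr₁ = V₁/√(g·y₁) = 4.810.
Conjugate-depth relation: y₂/y₁ = ½[√(1 + 8Fr₁²) − 1] = ½[√186.10 − 1] = 6.321.
y₂ = 6.321 × 0.02992 = 0.1891 m.
Head loss: ΔE = (y₂ − y₁)³/(4y₁y₂) = (0.1891 − 0.02992)³/(4×0.02992×0.1891) = 0.004035/0.02263 = 0.1783 m.
P = γ·Q·ΔE = 9.81 × 0.08187 × 0.1783 = 0.1432 kW.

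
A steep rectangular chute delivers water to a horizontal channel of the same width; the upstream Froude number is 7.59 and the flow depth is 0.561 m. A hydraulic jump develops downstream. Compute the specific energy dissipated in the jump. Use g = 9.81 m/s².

Fr₁ = 7.59 (given).
Bélanger equation: y₂/y₁ = ½[√(1 + 8Fr₁²) − 1] = ½[√461.9 − 1] = 10.2.
y₂ = 10.2 × 0.561 = 5.75 m.
V₁ = Fr₁·√(g·y₁) = 7.59×√(9.81×0.561) = 17.8 m/s; q = V₁·y₁ = 9.99 m²/s. V₂ = q/y₂ = 9.99/5.75 = 1.74 m/s. E₁ = y₁ + V₁²/2g = 16.7 m; E₂ = y₂ + V₂²/2g = 5.90 m. ΔE = E₁ − E₂ = 10.8 m.

ΔE = 10.8 m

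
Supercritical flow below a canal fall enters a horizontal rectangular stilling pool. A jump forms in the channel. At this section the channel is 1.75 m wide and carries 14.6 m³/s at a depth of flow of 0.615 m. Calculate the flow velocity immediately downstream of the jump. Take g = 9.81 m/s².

V₂ = 1.85 m/s

q = Q/b = 14.6/1.75 = 8.34 m²/s; V₁ = q/y₁ = 13.6 m/s. Fr₁ = V₁/√(g·y₁) = 5.52.
Conjugate-depth relation: y₂/y₁ = ½[√(1 + 8Fr₁²) − 1] = ½[√245.0 − 1] = 7.33.
y₂ = 7.33 × 0.615 = 4.51 m.
V₂ = q/y₂ = 8.34/4.51 = 1.85 m/s.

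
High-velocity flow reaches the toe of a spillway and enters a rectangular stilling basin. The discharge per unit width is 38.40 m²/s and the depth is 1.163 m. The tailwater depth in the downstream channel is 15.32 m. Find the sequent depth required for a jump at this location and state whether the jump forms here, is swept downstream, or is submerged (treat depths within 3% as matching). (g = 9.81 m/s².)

V₁ = q/y₁ = 38.40/1.163 = 33.02 m/s. Fr₁ = V₁/√(g·y₁) = 33.02/√(9.81×1.163) = 9.775.
Sequent-depth ratio: y₂/y₁ = ½[√(1 + 8Fr₁²) − 1] = ½[√765.44 − 1] = 13.33.
y₂ = 13.33 × 1.163 = 15.51 m.
Tailwater y_tw = 15.32 m: y_tw ≈ y₂, so the jump forms here.

y₂ = 15.51 m; the jump forms here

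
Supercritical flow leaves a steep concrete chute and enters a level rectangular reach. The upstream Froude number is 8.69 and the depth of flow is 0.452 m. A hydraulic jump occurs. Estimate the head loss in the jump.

Fr₁ = 8.69 (given).
Conjugate-depth relation: y₂/y₁ = ½[√(1 + 8Fr₁²) − 1] = ½[√605.1 − 1] = 11.8.
y₂ = 11.8 × 0.452 = 5.33 m.
V₁ = Fr₁·√(g·y₁) = 8.69×√(9.81×0.452) = 18.3 m/s; q = V₁·y₁ = 8.27 m²/s. V₂ = q/y₂ = 8.27/5.33 = 1.55 m/s. E₁ = y₁ + V₁²/2g = 17.5 m; E₂ = y₂ + V₂²/2g = 5.46 m. ΔE = E₁ − E₂ = 12.1 m.

ΔE = 12.1 m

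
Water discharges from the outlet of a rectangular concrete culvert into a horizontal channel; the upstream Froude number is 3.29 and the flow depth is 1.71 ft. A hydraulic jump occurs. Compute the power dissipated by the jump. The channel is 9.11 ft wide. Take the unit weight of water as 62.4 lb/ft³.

P = 142 hp

Fr₁ = 3.29 (given).
From the momentum equation for a rectangular channel, y₂/y₁ = ½[√(1 + 8Fr₁²) − 1] = ½[√87.59 − 1] = 4.18.
y₂ = 4.18 × 1.71 = 7.15 ft.
V₁ = Fr₁·√(g·y₁) = 3.29×√(32.2×1.71) = 24.4 ft/s; q = V₁·y₁ = 41.7 ft²/s. V₂ = q/y₂ = 41.7/7.15 = 5.84 ft/s. E₁ = y₁ + V₁²/2g = 11.0 ft; E₂ = y₂ + V₂²/2g = 7.68 ft. ΔE = E₁ − E₂ = 3.29 ft.
Q = q·b = 41.7 × 9.11 = 380 cfs. P = γ·Q·ΔE/550 = 62.4 × 380 × 3.29 / 550 = 142 hp.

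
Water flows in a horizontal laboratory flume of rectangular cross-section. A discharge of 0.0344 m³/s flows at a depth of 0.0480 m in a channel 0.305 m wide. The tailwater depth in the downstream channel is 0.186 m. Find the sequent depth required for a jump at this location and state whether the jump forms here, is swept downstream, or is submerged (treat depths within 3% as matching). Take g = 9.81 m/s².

y₂ = 0.210 m; the jump is swept downstream

q = Q/b = 0.0344/0.305 = 0.113 m²/s; V₁ = q/y₁ = 2.35 m/s. Fr₁ = V₁/√(g·y₁) = 3.42.
From the momentum equation for a rectangular channel, y₂/y₁ = ½[√(1 + 8Fr₁²) − 1] = ½[√94.80 − 1] = 4.37.
y₂ = 4.37 × 0.0480 = 0.210 m.
Tailwater y_tw = 0.186 m: y_tw < y₂, so the jump is swept downstream.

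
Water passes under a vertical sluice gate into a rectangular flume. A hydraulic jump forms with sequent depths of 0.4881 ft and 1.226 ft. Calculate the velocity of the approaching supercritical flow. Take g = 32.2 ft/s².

V₁ = 8.326 ft/s

For a rectangular channel the momentum equation gives q² = ½·g·y₁·y₂·(y₁ + y₂) = ½×32.2×0.4881×1.226×1.714 = 16.51.
q = √16.51 = 4.064 ft²/s.
V₁ = q/y₁ = 4.064/0.4881 = 8.326 ft/s.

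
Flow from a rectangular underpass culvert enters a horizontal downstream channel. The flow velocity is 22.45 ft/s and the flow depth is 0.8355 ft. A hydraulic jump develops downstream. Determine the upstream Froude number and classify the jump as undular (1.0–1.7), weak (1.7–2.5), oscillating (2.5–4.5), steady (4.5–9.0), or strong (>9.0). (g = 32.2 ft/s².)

Fr₁ = V₁/√(g·y₁) = 22.45/√(32.2×0.8355) = 4.328.
Fr₁ = 4.328 lies in the oscillating range.

Fr₁ = 4.328; oscillating jump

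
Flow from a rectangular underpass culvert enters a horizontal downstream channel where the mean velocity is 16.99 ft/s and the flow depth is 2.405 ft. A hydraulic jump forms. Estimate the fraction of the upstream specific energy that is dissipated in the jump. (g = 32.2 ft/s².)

Fr₁ = V₁/√(g·y₁) = 16.99/√(32.2×2.405) = 1.931.
By Bélanger, y₂/y₁ = ½[√(1 + 8Fr₁²) − 1] = ½[√30.820 − 1] = 2.276.
y₂ = 2.276 × 2.405 = 5.473 ft.
E₁ = y₁ + V₁²/2g = 6.887 ft. ΔE = (y₂ − y₁)³/(4y₁y₂) = 0.5486 ft. ΔE/E₁ = 0.5486/6.887 = 0.0797.

ΔE/E₁ = 0.0797 (7.97%)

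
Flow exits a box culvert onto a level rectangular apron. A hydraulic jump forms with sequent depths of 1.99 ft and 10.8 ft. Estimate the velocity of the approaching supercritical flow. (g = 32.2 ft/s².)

V₁ = 33.4 ft/s

For a rectangular channel the momentum equation gives q² = ½·g·y₁·y₂·(y₁ + y₂) = ½×32.2×1.99×10.8×12.8 = 4426.
q = √4426 = 66.5 ft²/s.
V₁ = q/y₁ = 66.5/1.99 = 33.4 ft/s.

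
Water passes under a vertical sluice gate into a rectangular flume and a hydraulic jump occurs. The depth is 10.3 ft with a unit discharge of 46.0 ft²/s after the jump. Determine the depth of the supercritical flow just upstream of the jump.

V₂ = q/y₂ = 46.0/10.3 = 4.47 ft/s; Fr₂ = V₂/√(g·y₂) = 0.245.
Since the conjugate-depth ratio holds either way, y₁/y₂ = ½[√(1 + 8Fr₂²) − 1] = ½[√1.481 − 1] = 0.109.
y₁ = 0.109 × 10.3 = 1.12 ft.

y₁ = 1.12 ft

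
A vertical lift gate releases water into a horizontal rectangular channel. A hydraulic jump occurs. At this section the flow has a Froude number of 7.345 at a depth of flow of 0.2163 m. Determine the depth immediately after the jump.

y₂ = 2.141 m

Fr₁ = 7.345 (given).
Sequent-depth ratio: y₂/y₁ = ½[√(1 + 8Fr₁²) − 1] = ½[√432.59 − 1] = 9.899.
y₂ = 9.899 × 0.2163 = 2.141 m.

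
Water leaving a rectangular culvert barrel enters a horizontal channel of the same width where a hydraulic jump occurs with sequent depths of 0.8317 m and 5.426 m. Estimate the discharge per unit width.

For a rectangular channel the momentum equation gives q² = ½·g·y₁·y₂·(y₁ + y₂) = ½×9.81×0.8317×5.426×6.258 = 138.5.
q = √138.5 = 11.77 m²/s.

q = 11.77 m²/s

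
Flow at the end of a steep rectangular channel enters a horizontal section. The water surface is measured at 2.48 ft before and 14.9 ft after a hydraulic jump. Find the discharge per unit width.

For a rectangular channel the momentum equation gives q² = ½·g·y₁·y₂·(y₁ + y₂) = ½×32.2×2.48×14.9×17.4 = 10340.
q = √10340 = 102 ft²/s.

q = 102 ft²/s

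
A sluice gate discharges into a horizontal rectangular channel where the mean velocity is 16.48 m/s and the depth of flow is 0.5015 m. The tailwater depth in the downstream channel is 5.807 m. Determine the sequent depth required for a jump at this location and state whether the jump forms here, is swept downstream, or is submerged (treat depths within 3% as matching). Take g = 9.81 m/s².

y₂ = 5.025 m; the jump is submerged

Fr₁ = V₁/√(g·y₁) = 16.48/√(9.81×0.5015) = 7.430.
Sequent-depth ratio: y₂/y₁ = ½[√(1 + 8Fr₁²) − 1] = ½[√442.64 − 1] = 10.02.
y₂ = 10.02 × 0.5015 = 5.025 m.
Tailwater y_tw = 5.807 m: y_tw > y₂, so the jump is submerged.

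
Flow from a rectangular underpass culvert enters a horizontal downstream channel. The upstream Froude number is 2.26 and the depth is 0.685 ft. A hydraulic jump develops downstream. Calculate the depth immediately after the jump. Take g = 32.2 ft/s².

y₂ = 1.87 ft

Fr₁ = 2.26 (given).
Bélanger equation: y₂/y₁ = ½[√(1 + 8Fr₁²) − 1] = ½[√41.86 − 1] = 2.73.
y₂ = 2.73 × 0.685 = 1.87 ft.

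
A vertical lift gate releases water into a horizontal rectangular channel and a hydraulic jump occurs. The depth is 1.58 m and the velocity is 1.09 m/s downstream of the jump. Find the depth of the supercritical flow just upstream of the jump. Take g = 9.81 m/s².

y₁ = 0.213 m

Fr₂ = V₂/√(g·y₂) = 1.09/√(9.81×1.58) = 0.277.
The Bélanger relation is symmetric: y₁/y₂ = ½[√(1 + 8Fr₂²) − 1] = ½[√1.613 − 1] = 0.135.
y₁ = 0.135 × 1.58 = 0.213 m.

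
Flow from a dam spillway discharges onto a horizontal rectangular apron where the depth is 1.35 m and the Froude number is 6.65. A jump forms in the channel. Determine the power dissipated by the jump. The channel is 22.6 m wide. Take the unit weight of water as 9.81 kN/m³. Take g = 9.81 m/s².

P = 136071 kW

Fr₁ = 6.65 (given).
Conjugate-depth relation: y₂/y₁ = ½[√(1 + 8Fr₁²) − 1] = ½[√354.8 − 1] = 8.92.
y₂ = 8.92 × 1.35 = 12.0 m.
Head loss: ΔE = (y₂ − y₁)³/(4y₁y₂) = (12.0 − 1.35)³/(4×1.35×12.0) = 1221/65.0 = 18.8 m.
V₁ = Fr₁·√(g·y₁) = 6.65×√(9.81×1.35) = 24.2 m/s; q = V₁·y₁ = 32.7 m²/s. Q = q·b = 32.7 × 22.6 = 738 m³/s. P = γ·Q·ΔE = 9.81 × 738 × 18.8 = 136071 kW.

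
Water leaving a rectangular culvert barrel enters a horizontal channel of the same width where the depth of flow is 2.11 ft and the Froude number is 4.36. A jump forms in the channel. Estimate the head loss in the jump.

ΔE = 9.55 ft

Fr₁ = 4.36 (given).
Sequent-depth ratio: y₂/y₁ = ½[√(1 + 8Fr₁²) − 1] = ½[√153.1 − 1] = 5.69.
y₂ = 5.69 × 2.11 = 12.0 ft.
V₁ = Fr₁·√(g·y₁) = 4.36×√(32.2×2.11) = 35.9 ft/s; q = V₁·y₁ = 75.8 ft²/s. V₂ = q/y₂ = 75.8/12.0 = 6.32 ft/s. E₁ = y₁ + V₁²/2g = 22.2 ft; E₂ = y₂ + V₂²/2g = 12.6 ft. ΔE = E₁ − E₂ = 9.55 ft.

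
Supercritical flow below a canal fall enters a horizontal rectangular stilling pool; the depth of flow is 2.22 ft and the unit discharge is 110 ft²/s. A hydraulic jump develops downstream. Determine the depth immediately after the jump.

y₂ = 17.3 ft

V₁ = q/y₁ = 110/2.22 = 49.5 ft/s. Fr₁ = V₁/√(g·y₁) = 49.5/√(32.2×2.22) = 5.86.
Conjugate-depth relation: y₂/y₁ = ½[√(1 + 8Fr₁²) − 1] = ½[√275.8 − 1] = 7.80.
y₂ = 7.80 × 2.22 = 17.3 ft.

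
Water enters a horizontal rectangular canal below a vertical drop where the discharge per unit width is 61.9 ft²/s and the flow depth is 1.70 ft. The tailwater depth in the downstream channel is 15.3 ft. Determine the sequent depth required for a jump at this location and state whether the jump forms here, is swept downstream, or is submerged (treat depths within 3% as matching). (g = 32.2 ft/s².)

y₂ = 11.0 ft; the jump is submerged

V₁ = q/y₁ = 61.9/1.70 = 36.4 ft/s. Fr₁ = V₁/√(g·y₁) = 36.4/√(32.2×1.70) = 4.92.
From the momentum equation for a rectangular channel, y₂/y₁ = ½[√(1 + 8Fr₁²) − 1] = ½[√194.8 − 1] = 6.48.
y₂ = 6.48 × 1.70 = 11.0 ft.
Tailwater y_tw = 15.3 ft: y_tw > y₂, so the jump is submerged.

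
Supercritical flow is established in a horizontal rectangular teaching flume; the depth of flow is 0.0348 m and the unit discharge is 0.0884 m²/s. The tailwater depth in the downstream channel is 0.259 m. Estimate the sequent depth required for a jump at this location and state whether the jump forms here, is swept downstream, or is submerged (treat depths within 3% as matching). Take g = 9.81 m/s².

y₂ = 0.197 m; the jump is submerged

V₁ = q/y₁ = 0.0884/0.0348 = 2.54 m/s. Fr₁ = V₁/√(g·y₁) = 2.54/√(9.81×0.0348) = 4.35.
Bélanger equation: y₂/y₁ = ½[√(1 + 8Fr₁²) − 1] = ½[√152.2 − 1] = 5.67.
y₂ = 5.67 × 0.0348 = 0.197 m.
Tailwater y_tw = 0.259 m: y_tw > y₂, so the jump is submerged.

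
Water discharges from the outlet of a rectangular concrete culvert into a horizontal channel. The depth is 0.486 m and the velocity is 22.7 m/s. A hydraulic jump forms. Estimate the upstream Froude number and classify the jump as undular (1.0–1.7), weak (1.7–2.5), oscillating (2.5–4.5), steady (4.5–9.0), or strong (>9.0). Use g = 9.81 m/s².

Fr₁ = 10.4; strong jump

Fr₁ = V₁/√(g·y₁) = 22.7/√(9.81×0.486) = 10.4.
Fr₁ = 10.4 lies in the strong range.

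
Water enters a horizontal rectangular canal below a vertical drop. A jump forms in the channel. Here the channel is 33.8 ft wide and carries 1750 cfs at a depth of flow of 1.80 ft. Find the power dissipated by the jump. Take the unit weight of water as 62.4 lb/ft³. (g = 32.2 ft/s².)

P = 1061 hp

q = Q/b = 1750/33.8 = 51.8 ft²/s; V₁ = q/y₁ = 28.8 ft/s. Fr₁ = V₁/√(g·y₁) = 3.78.
Bélanger equation: y₂/y₁ = ½[√(1 + 8Fr₁²) − 1] = ½[√115.2 − 1] = 4.87.
y₂ = 4.87 × 1.80 = 8.76 ft.
V₂ = q/y₂ = 51.8/8.76 = 5.91 ft/s. E₁ = y₁ + V₁²/2g = 14.6 ft; E₂ = y₂ + V₂²/2g = 9.30 ft. ΔE = E₁ − E₂ = 5.35 ft.
P = γ·Q·ΔE/550 = 62.4 × 1750 × 5.35 / 550 = 1061 hp.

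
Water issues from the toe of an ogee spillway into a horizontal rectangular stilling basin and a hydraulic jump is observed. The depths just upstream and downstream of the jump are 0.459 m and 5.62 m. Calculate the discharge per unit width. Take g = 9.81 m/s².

For a rectangular channel the momentum equation gives q² = ½·g·y₁·y₂·(y₁ + y₂) = ½×9.81×0.459×5.62×6.08 = 76.9.
q = √76.9 = 8.77 m²/s.

q = 8.77 m²/s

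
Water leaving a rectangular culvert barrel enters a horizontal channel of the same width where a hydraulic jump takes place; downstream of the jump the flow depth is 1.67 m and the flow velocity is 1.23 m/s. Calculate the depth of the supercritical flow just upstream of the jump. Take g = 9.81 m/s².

y₁ = 0.266 m

Fr₂ = V₂/√(g·y₂) = 1.23/√(9.81×1.67) = 0.304.
Applying the sequent-depth relation in reverse, y₁/y₂ = ½[√(1 + 8Fr₂²) − 1] = ½[√1.739 − 1] = 0.159.
y₁ = 0.159 × 1.67 = 0.266 m.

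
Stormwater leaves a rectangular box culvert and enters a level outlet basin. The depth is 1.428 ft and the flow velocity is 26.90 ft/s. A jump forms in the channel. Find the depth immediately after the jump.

y₂ = 7.329 ft

Fr₁ = V₁/√(g·y₁) = 26.90/√(32.2×1.428) = 3.967.
Bélanger equation: y₂/y₁ = ½[√(1 + 8Fr₁²) − 1] = ½[√126.90 − 1] = 5.132.
y₂ = 5.132 × 1.428 = 7.329 ft.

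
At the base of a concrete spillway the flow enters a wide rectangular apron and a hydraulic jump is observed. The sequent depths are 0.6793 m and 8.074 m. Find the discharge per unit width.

For a rectangular channel the momentum equation gives q² = ½·g·y₁·y₂·(y₁ + y₂) = ½×9.81×0.6793×8.074×8.753 = 235.5.
q = √235.5 = 15.35 m²/s.

q = 15.35 m²/s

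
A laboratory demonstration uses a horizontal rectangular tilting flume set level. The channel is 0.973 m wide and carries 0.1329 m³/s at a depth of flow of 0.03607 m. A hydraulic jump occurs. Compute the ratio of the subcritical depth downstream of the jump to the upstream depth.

y₂/y₁ = 8.517

q = Q/b = 0.1329/0.973 = 0.1366 m²/s; V₁ = q/y₁ = 3.787 m/s. Fr₁ = V₁/√(g·y₁) = 6.366.
Conjugate-depth relation: y₂/y₁ = ½[√(1 + 8Fr₁²) − 1] = ½[√325.20 − 1] = 8.517.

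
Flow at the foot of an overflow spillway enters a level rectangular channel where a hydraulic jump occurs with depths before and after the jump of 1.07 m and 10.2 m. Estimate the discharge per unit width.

q = 24.6 m²/s

For a rectangular channel the momentum equation gives q² = ½·g·y₁·y₂·(y₁ + y₂) = ½×9.81×1.07×10.2×11.3 = 603.
q = √603 = 24.6 m²/s.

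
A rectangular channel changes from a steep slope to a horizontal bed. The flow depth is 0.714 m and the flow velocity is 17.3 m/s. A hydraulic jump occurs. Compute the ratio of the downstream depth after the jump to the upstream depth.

y₂/y₁ = 8.76

Fr₁ = V₁/√(g·y₁) = 17.3/√(9.81×0.714) = 6.54.
Conjugate-depth relation: y₂/y₁ = ½[√(1 + 8Fr₁²) − 1] = ½[√342.8 − 1] = 8.76.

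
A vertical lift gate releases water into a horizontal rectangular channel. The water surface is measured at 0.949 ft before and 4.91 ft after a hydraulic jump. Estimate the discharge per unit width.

q = 21.0 ft²/s

For a rectangular channel the momentum equation gives q² = ½·g·y₁·y₂·(y₁ + y₂) = ½×32.2×0.949×4.91×5.86 = 440.
q = √440 = 21.0 ft²/s.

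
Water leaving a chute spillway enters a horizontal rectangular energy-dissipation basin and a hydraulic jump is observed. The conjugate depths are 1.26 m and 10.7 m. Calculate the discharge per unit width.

For a rectangular channel the momentum equation gives q² = ½·g·y₁·y₂·(y₁ + y₂) = ½×9.81×1.26×10.7×12.0 = 791.
q = √791 = 28.1 m²/s.

q = 28.1 m²/s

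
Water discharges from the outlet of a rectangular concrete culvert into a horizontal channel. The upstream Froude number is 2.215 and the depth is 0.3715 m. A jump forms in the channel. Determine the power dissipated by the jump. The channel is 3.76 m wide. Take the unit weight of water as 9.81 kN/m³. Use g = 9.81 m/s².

P = 9.416 kW

Fr₁ = 2.215 (given).
Sequent-depth ratio: y₂/y₁ = ½[√(1 + 8Fr₁²) − 1] = ½[√40.250 − 1] = 2.672.
y₂ = 2.672 × 0.3715 = 0.9927 m.
Head loss: ΔE = (y₂ − y₁)³/(4y₁y₂) = (0.9927 − 0.3715)³/(4×0.3715×0.9927) = 0.2397/1.475 = 0.1625 m.
V₁ = Fr₁·√(g·y₁) = 2.215×√(9.81×0.3715) = 4.229 m/s; q = V₁·y₁ = 1.571 m²/s. Q = q·b = 1.571 × 3.76 = 5.907 m³/s. P = γ·Q·ΔE = 9.81 × 5.907 × 0.1625 = 9.416 kW.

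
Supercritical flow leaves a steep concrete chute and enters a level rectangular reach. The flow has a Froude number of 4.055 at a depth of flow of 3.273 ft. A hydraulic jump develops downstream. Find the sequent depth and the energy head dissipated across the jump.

y₂ = 17.20 ft; ΔE = 12.00 ft

Fr₁ = 4.055 (given).
Sequent-depth ratio: y₂/y₁ = ½[√(1 + 8Fr₁²) − 1] = ½[√132.54 − 1] = 5.256.
y₂ = 5.256 × 3.273 = 17.20 ft.
V₁ = Fr₁·√(g·y₁) = 4.055×√(32.2×3.273) = 41.63 ft/s; q = V₁·y₁ = 136.3 ft²/s. V₂ = q/y₂ = 136.3/17.20 = 7.920 ft/s. E₁ = y₁ + V₁²/2g = 30.18 ft; E₂ = y₂ + V₂²/2g = 18.18 ft. ΔE = E₁ − E₂ = 12.00 ft.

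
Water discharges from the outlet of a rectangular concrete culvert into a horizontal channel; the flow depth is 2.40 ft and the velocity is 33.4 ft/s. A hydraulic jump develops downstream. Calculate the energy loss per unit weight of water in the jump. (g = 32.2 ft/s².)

ΔE = 7.25 ft

Fr₁ = V₁/√(g·y₁) = 33.4/√(32.2×2.40) = 3.80.
Conjugate-depth relation: y₂/y₁ = ½[√(1 + 8Fr₁²) − 1] = ½[√116.5 − 1] = 4.90.
y₂ = 4.90 × 2.40 = 11.8 ft.
q = V₁·y₁ = 33.4 × 2.40 = 80.2 ft²/s. V₂ = q/y₂ = 80.2/11.8 = 6.82 ft/s. E₁ = y₁ + V₁²/2g = 19.7 ft; E₂ = y₂ + V₂²/2g = 12.5 ft. ΔE = E₁ − E₂ = 7.25 ft.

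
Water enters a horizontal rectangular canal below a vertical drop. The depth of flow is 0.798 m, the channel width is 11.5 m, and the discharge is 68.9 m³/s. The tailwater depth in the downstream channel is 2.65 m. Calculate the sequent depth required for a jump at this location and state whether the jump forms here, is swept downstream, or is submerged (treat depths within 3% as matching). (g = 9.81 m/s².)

y₂ = 2.66 m; the jump forms here

q = Q/b = 68.9/11.5 = 5.99 m²/s; V₁ = q/y₁ = 7.51 m/s. Fr₁ = V₁/√(g·y₁) = 2.68.
By Bélanger, y₂/y₁ = ½[√(1 + 8Fr₁²) − 1] = ½[√58.60 − 1] = 3.33.
y₂ = 3.33 × 0.798 = 2.66 m.
Tailwater y_tw = 2.65 m: y_tw ≈ y₂, so the jump forms here.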